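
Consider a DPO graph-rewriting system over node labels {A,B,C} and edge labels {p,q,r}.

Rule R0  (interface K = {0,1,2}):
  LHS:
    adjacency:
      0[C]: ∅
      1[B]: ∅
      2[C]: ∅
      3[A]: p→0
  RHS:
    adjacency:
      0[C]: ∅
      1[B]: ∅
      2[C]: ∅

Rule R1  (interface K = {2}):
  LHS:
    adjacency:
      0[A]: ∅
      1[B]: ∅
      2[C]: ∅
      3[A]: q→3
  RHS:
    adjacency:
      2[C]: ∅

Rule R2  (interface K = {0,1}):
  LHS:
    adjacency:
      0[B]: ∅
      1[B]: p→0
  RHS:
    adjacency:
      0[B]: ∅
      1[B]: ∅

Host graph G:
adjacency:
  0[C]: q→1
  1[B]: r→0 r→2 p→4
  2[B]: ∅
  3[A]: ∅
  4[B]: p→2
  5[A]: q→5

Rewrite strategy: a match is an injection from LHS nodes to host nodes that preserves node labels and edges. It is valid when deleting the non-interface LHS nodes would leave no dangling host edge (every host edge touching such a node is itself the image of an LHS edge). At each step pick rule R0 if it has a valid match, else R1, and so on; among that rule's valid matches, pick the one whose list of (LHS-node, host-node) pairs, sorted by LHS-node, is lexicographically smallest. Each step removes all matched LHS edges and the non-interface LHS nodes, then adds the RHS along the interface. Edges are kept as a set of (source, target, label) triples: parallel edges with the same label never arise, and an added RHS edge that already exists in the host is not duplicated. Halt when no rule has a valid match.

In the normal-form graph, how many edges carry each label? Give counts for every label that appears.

Answer: q:1 r:2

Rewrite trace:
[0] host  ⇒  6 nodes, 6 edges  {0-q->1 1-r->0 1-r->2 1-p->4 4-p->2 5-q->5}
[1] R2 @ {0↦2, 1↦4}  ⇒  6 nodes, 5 edges  {0-q->1 1-r->0 1-r->2 1-p->4 5-q->5}
[2] R2 @ {0↦4, 1↦1}  ⇒  6 nodes, 4 edges  {0-q->1 1-r->0 1-r->2 5-q->5}
[3] R1 @ {0↦3, 1↦4, 2↦0, 3↦5}  ⇒  3 nodes, 3 edges  {0-q->1 1-r->0 1-r->2}
halt: no rule applies after step 3
NF edges: [(0, 1, 'q'), (1, 0, 'r'), (1, 2, 'r')]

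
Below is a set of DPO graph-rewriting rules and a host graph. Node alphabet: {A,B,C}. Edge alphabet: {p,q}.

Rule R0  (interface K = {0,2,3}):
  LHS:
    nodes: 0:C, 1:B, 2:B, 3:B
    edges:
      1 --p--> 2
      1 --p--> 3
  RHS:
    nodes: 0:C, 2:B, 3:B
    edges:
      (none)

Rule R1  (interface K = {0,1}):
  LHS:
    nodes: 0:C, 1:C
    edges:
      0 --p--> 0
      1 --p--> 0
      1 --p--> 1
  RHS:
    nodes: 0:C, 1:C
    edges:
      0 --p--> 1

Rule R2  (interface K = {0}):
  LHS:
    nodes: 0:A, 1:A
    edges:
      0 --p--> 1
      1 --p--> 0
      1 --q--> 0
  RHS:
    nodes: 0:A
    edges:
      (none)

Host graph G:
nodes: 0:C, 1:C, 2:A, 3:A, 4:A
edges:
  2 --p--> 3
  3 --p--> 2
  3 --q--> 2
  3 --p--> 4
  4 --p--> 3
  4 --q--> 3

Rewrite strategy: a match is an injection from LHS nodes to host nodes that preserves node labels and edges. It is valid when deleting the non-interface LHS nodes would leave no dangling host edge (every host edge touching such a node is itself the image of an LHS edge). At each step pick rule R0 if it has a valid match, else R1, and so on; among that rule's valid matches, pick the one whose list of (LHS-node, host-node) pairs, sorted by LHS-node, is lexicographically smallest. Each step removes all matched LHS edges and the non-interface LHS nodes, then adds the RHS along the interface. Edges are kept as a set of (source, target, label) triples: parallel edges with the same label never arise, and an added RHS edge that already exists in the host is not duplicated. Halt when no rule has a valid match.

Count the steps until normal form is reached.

Answer: 2

Derivation:
[0] host  ⇒  5 nodes, 6 edges  {2-p->3 3-p->2 3-q->2 3-p->4 4-p->3 4-q->3}
[1] R2 @ {0↦3, 1↦4}  ⇒  4 nodes, 3 edges  {2-p->3 3-p->2 3-q->2}
[2] R2 @ {0↦2, 1↦3}  ⇒  3 nodes, 0 edges  {∅}
normal form: no rule applies after step 2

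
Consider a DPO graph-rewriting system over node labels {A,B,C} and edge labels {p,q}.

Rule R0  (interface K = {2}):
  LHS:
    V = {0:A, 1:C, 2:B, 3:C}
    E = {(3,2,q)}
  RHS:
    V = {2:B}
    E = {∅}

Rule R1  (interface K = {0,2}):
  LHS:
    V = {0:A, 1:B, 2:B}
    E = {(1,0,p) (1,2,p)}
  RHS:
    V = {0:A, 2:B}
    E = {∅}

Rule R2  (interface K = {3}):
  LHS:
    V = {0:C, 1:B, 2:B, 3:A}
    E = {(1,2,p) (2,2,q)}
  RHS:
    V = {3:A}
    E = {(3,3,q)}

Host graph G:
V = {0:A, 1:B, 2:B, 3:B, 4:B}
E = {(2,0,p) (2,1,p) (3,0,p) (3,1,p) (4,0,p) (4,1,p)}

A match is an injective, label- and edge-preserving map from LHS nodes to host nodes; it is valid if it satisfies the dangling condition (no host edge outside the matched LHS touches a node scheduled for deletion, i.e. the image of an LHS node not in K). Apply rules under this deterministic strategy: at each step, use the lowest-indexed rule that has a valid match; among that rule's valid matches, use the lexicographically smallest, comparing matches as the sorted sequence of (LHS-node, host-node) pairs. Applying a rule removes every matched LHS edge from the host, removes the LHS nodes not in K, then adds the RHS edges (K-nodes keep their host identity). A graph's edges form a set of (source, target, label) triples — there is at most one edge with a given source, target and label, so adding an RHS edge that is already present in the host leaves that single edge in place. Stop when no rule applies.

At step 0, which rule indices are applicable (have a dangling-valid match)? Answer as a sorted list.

Answer: [R1]

Rewrite trace:
R0: no valid match — LHS pattern not found
R1: 3 valid matches — {0↦0, 1↦2, 2↦1}, {0↦0, 1↦3, 2↦1}, {0↦0, 1↦4, 2↦1}
R2: no valid match — LHS pattern not found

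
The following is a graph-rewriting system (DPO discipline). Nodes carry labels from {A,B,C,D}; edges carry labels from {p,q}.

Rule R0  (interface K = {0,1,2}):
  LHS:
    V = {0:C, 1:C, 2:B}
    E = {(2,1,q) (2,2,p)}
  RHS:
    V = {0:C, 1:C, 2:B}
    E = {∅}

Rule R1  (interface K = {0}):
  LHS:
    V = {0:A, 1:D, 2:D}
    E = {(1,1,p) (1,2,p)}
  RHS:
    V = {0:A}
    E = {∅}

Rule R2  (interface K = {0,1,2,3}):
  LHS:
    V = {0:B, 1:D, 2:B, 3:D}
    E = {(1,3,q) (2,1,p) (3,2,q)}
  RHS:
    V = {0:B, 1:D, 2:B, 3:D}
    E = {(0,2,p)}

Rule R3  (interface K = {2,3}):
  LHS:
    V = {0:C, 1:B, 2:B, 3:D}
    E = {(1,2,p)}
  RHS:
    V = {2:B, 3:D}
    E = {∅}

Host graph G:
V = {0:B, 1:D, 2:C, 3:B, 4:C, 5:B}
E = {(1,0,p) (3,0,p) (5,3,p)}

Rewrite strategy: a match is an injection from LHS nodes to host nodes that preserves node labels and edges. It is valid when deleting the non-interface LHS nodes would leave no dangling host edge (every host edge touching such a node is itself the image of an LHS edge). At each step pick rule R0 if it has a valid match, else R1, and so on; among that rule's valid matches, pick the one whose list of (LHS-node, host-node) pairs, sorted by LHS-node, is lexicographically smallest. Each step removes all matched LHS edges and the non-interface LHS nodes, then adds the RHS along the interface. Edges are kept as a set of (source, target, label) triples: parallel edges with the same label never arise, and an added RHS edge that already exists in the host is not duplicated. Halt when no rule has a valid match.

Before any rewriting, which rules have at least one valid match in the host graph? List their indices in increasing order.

Answer: [R3]

Steps:
R0: no valid match — LHS pattern not found
R1: no valid match — LHS pattern not found
R2: no valid match — LHS pattern not found
R3: 2 valid matches — {0↦2, 1↦5, 2↦3, 3↦1}, {0↦4, 1↦5, 2↦3, 3↦1}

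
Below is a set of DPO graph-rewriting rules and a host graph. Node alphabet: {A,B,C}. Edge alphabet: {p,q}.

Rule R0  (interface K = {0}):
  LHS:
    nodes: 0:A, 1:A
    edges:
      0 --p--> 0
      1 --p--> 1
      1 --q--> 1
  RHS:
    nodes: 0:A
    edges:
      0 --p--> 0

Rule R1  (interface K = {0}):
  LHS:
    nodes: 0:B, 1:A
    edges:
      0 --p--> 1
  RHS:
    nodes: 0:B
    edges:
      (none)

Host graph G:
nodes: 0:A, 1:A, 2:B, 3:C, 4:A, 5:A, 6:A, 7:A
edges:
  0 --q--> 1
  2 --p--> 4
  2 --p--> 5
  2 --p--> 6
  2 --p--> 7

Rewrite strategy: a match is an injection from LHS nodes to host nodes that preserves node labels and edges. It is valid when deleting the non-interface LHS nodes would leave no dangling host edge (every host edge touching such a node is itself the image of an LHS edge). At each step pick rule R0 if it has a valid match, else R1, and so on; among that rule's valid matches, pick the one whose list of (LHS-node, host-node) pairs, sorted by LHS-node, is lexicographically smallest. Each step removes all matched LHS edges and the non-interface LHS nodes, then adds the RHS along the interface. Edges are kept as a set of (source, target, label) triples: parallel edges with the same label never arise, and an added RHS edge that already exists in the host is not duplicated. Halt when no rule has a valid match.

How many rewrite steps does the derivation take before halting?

Answer: 4

Rewrite trace:
start.  V:8 E:5  edges: 0-q->1 2-p->4 2-p->5 2-p->6 2-p->7
1. fire R1 via {0↦2, 1↦4}  →  V:7 E:4  edges: 0-q->1 2-p->5 2-p->6 2-p->7
2. fire R1 via {0↦2, 1↦5}  →  V:6 E:3  edges: 0-q->1 2-p->6 2-p->7
3. fire R1 via {0↦2, 1↦6}  →  V:5 E:2  edges: 0-q->1 2-p->7
4. fire R1 via {0↦2, 1↦7}  →  V:4 E:1  edges: 0-q->1
halt: no rule applies after step 4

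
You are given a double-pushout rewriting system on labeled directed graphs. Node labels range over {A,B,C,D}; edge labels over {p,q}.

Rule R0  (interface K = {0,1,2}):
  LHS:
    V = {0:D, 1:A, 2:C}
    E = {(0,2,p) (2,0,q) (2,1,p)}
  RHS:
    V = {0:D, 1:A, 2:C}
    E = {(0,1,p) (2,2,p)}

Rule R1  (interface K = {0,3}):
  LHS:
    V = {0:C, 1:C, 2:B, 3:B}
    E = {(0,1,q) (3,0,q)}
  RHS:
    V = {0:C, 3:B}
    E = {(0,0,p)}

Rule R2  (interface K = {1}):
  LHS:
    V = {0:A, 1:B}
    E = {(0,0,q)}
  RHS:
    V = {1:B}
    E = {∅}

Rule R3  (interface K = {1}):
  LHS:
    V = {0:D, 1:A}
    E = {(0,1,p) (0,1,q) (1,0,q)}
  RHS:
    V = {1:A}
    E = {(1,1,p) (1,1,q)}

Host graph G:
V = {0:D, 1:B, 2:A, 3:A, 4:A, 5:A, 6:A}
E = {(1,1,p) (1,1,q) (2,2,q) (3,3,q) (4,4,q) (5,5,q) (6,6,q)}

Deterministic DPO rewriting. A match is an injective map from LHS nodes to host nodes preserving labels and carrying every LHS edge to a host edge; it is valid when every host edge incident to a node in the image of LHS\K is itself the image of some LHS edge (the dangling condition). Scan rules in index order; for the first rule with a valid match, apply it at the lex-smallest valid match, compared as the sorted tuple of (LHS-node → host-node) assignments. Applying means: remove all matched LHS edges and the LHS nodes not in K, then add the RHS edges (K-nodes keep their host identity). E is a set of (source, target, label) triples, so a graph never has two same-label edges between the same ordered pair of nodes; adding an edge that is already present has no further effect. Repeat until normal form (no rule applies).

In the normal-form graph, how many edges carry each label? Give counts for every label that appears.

initial: |V|=7 |E|=7  E = 1-p->1 1-q->1 2-q->2 3-q->3 4-q->4 5-q->5 6-q->6
step 1: apply R2 at {0↦2, 1↦1}  → |V|=6 |E|=6  E = 1-p->1 1-q->1 3-q->3 4-q->4 5-q->5 6-q->6
step 2: apply R2 at {0↦3, 1↦1}  → |V|=5 |E|=5  E = 1-p->1 1-q->1 4-q->4 5-q->5 6-q->6
step 3: apply R2 at {0↦4, 1↦1}  → |V|=4 |E|=4  E = 1-p->1 1-q->1 5-q->5 6-q->6
step 4: apply R2 at {0↦5, 1↦1}  → |V|=3 |E|=3  E = 1-p->1 1-q->1 6-q->6
step 5: apply R2 at {0↦6, 1↦1}  → |V|=2 |E|=2  E = 1-p->1 1-q->1
halt: no rule applies after step 5
NF edges: [(1, 1, 'p'), (1, 1, 'q')]

Answer: p:1 q:1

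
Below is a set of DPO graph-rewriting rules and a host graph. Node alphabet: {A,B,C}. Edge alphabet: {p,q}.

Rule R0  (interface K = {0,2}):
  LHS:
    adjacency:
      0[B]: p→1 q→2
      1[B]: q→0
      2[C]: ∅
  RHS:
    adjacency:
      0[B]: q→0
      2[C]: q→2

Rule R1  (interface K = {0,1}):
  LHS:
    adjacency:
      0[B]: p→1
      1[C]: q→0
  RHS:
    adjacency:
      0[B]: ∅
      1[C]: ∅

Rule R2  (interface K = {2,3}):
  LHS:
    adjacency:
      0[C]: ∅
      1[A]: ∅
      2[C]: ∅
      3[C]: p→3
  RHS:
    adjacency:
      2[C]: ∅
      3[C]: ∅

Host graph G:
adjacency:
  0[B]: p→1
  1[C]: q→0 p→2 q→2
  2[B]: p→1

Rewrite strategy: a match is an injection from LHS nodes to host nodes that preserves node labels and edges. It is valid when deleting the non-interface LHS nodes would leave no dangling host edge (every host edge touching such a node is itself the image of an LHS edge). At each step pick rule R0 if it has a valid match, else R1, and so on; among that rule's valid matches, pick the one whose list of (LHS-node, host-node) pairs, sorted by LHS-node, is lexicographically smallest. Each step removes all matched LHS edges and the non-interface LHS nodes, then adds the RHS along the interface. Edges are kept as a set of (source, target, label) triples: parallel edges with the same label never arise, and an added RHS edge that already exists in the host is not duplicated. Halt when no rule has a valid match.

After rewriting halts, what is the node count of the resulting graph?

[0] host  ⇒  3 nodes, 5 edges  {0-p->1 1-q->0 1-p->2 1-q->2 2-p->1}
[1] R1 @ {0↦0, 1↦1}  ⇒  3 nodes, 3 edges  {1-p->2 1-q->2 2-p->1}
[2] R1 @ {0↦2, 1↦1}  ⇒  3 nodes, 1 edges  {1-p->2}
final graph: no rule applies after step 2
NF nodes: {0:B, 1:C, 2:B}

Answer: 3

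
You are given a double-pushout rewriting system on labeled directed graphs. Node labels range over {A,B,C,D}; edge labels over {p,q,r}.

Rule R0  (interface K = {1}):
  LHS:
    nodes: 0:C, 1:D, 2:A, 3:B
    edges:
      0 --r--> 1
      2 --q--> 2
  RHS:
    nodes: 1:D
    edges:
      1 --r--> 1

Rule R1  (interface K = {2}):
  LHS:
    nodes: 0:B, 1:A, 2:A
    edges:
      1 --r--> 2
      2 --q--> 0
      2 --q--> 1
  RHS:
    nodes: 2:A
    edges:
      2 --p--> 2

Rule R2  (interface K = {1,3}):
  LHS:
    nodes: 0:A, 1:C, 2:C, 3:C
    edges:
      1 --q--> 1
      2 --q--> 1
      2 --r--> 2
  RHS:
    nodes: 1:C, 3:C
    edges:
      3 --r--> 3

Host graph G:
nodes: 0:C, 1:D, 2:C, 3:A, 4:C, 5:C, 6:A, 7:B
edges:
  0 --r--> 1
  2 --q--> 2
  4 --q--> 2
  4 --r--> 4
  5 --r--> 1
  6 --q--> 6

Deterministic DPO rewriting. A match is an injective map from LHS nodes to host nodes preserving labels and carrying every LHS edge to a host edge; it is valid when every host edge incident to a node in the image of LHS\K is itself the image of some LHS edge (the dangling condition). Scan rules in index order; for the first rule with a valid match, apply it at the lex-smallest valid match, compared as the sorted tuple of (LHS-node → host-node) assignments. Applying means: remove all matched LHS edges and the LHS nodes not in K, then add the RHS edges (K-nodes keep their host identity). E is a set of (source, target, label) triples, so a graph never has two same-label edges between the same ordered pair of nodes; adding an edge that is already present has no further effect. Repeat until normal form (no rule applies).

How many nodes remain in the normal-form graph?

Answer: 3

Derivation:
start.  V:8 E:6  edges: 0-r->1 2-q->2 4-q->2 4-r->4 5-r->1 6-q->6
1. fire R0 via {0↦0, 1↦1, 2↦6, 3↦7}  →  V:5 E:5  edges: 1-r->1 2-q->2 4-q->2 4-r->4 5-r->1
2. fire R2 via {0↦3, 1↦2, 2↦4, 3↦5}  →  V:3 E:3  edges: 1-r->1 5-r->1 5-r->5
final graph: no rule applies after step 2
NF nodes: {1:D, 2:C, 5:C}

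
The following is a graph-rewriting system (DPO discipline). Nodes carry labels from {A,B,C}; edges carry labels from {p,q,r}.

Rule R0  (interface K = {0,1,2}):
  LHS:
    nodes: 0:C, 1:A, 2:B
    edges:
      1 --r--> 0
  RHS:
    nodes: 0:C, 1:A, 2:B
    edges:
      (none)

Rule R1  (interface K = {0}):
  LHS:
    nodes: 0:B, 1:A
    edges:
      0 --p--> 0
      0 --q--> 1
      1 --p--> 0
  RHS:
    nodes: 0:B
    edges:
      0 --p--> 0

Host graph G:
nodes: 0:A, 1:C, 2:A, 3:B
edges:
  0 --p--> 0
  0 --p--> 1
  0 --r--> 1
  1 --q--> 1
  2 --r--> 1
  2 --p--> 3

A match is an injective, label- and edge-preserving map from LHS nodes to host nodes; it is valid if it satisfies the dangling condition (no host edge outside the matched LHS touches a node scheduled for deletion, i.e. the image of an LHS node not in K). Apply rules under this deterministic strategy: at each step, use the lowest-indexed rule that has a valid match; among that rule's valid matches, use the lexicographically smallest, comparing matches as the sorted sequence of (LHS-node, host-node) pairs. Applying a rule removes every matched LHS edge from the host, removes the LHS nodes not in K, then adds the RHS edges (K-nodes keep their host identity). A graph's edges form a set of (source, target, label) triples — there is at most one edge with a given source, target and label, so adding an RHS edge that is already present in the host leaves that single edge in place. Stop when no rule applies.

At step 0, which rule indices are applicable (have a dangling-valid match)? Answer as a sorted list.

Answer: [R0]

Steps:
R0: 2 valid matches — {0↦1, 1↦0, 2↦3}, {0↦1, 1↦2, 2↦3}
R1: no valid match — LHS pattern not found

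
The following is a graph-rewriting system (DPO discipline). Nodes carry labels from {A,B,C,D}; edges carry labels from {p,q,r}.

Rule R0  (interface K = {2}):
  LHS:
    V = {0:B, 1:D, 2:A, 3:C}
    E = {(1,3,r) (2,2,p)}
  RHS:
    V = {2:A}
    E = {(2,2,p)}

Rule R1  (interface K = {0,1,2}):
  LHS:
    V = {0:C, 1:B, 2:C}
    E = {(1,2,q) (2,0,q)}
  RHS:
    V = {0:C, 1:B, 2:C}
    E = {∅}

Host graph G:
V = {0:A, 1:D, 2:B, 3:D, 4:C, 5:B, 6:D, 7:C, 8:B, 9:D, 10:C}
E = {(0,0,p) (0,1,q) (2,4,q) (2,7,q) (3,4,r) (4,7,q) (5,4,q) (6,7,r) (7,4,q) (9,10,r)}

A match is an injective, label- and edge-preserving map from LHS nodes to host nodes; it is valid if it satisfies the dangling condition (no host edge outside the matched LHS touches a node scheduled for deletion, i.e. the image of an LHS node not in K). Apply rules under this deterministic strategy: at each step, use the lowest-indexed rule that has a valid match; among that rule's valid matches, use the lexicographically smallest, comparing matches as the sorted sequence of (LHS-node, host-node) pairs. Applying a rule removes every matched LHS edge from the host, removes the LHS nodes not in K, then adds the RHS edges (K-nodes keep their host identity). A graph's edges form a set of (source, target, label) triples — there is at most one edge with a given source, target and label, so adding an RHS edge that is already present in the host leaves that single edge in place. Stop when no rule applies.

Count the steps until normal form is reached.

start.  V:11 E:10  edges: 0-p->0 0-q->1 2-q->4 2-q->7 3-r->4 4-q->7 5-q->4 6-r->7 7-q->4 9-r->10
1. fire R0 via {0↦8, 1↦9, 2↦0, 3↦10}  →  V:8 E:9  edges: 0-p->0 0-q->1 2-q->4 2-q->7 3-r->4 4-q->7 5-q->4 6-r->7 7-q->4
2. fire R1 via {0↦4, 1↦2, 2↦7}  →  V:8 E:7  edges: 0-p->0 0-q->1 2-q->4 3-r->4 4-q->7 5-q->4 6-r->7
3. fire R1 via {0↦7, 1↦2, 2↦4}  →  V:8 E:5  edges: 0-p->0 0-q->1 3-r->4 5-q->4 6-r->7
4. fire R0 via {0↦2, 1↦6, 2↦0, 3↦7}  →  V:5 E:4  edges: 0-p->0 0-q->1 3-r->4 5-q->4
normal form: no rule applies after step 4

Answer: 4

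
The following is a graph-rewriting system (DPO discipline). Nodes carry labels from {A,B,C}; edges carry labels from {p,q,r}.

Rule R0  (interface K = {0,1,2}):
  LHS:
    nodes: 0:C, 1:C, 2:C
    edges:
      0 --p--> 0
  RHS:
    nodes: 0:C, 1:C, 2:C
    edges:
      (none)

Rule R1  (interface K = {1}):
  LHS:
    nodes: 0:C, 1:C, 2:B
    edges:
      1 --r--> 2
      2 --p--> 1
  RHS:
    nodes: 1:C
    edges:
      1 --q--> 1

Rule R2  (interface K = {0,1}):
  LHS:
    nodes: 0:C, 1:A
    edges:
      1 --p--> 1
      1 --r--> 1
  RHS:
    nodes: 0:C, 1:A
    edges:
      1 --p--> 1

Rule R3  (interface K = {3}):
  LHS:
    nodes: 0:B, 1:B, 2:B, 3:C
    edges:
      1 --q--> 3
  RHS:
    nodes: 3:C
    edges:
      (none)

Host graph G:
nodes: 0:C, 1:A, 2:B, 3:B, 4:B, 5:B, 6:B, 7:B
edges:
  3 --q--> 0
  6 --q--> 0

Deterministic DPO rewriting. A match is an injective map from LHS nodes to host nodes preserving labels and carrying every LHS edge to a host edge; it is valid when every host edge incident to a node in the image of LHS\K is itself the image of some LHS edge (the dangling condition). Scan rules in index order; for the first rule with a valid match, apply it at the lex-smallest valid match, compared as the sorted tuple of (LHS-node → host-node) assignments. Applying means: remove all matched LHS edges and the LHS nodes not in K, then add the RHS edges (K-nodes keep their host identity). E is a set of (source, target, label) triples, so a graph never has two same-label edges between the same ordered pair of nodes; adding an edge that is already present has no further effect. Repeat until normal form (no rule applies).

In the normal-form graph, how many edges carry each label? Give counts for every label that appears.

Answer: (no edges)

Steps:
start.  V:8 E:2  edges: 3-q->0 6-q->0
1. fire R3 via {0↦2, 1↦3, 2↦4, 3↦0}  →  V:5 E:1  edges: 6-q->0
2. fire R3 via {0↦5, 1↦6, 2↦7, 3↦0}  →  V:2 E:0  edges: ∅
final graph: no rule applies after step 2
NF edges: []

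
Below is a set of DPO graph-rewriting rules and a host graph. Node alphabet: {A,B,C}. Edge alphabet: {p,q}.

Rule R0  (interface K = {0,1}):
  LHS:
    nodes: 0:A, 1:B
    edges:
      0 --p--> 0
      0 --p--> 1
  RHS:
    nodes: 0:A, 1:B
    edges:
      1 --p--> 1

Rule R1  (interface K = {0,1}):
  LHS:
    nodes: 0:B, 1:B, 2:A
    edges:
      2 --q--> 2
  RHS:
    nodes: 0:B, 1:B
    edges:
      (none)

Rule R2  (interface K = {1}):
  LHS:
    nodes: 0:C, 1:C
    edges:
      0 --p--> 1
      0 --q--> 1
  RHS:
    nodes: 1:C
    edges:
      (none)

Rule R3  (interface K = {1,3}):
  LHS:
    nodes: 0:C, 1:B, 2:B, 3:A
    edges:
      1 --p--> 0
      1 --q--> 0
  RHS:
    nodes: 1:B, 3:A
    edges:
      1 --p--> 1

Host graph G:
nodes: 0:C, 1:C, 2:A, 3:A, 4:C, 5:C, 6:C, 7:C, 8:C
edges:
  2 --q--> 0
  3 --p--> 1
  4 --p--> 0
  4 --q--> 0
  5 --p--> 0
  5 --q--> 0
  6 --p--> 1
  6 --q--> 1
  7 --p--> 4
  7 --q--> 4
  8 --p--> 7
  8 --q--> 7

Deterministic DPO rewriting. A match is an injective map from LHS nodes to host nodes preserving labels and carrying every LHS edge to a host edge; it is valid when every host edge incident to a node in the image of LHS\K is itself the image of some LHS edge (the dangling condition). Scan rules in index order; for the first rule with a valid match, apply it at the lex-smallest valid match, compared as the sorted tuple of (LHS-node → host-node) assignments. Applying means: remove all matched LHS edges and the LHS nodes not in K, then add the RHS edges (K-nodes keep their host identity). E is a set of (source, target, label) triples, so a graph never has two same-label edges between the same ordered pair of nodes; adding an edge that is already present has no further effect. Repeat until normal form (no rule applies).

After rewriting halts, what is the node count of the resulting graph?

Answer: 4

Steps:
initial: |V|=9 |E|=12  E = 2-q->0 3-p->1 4-p->0 4-q->0 5-p->0 5-q->0 6-p->1 6-q->1 7-p->4 7-q->4 8-p->7 8-q->7
step 1: apply R2 at {0↦5, 1↦0}  → |V|=8 |E|=10  E = 2-q->0 3-p->1 4-p->0 4-q->0 6-p->1 6-q->1 7-p->4 7-q->4 8-p->7 8-q->7
step 2: apply R2 at {0↦6, 1↦1}  → |V|=7 |E|=8  E = 2-q->0 3-p->1 4-p->0 4-q->0 7-p->4 7-q->4 8-p->7 8-q->7
step 3: apply R2 at {0↦8, 1↦7}  → |V|=6 |E|=6  E = 2-q->0 3-p->1 4-p->0 4-q->0 7-p->4 7-q->4
step 4: apply R2 at {0↦7, 1↦4}  → |V|=5 |E|=4  E = 2-q->0 3-p->1 4-p->0 4-q->0
step 5: apply R2 at {0↦4, 1↦0}  → |V|=4 |E|=2  E = 2-q->0 3-p->1
halt: no rule applies after step 5
NF nodes: {0:C, 1:C, 2:A, 3:A}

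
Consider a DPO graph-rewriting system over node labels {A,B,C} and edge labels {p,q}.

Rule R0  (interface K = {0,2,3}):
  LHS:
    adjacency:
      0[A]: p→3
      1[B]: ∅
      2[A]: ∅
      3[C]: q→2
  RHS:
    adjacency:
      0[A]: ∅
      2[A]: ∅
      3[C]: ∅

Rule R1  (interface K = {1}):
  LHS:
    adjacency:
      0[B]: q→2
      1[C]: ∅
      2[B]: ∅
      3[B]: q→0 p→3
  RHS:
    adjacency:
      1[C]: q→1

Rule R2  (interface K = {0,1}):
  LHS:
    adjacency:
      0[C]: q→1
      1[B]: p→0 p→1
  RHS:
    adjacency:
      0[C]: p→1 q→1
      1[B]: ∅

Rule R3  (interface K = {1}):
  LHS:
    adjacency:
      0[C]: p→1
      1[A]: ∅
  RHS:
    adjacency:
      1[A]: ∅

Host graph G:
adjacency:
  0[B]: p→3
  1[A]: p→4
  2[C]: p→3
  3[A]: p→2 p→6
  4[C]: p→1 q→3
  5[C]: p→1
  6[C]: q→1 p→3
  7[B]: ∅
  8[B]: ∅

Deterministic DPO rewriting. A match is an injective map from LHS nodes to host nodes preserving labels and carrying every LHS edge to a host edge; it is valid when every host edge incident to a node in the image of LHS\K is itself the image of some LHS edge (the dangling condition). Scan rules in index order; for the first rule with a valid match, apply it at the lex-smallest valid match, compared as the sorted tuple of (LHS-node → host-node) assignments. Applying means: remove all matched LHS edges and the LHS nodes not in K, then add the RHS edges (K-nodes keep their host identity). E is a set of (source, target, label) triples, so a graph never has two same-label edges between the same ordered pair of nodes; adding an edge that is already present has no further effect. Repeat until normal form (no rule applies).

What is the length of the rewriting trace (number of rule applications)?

initial: |V|=9 |E|=10  E = 0-p->3 1-p->4 2-p->3 3-p->2 3-p->6 4-p->1 4-q->3 5-p->1 6-q->1 6-p->3
step 1: apply R0 at {0↦1, 1↦7, 2↦3, 3↦4}  → |V|=8 |E|=8  E = 0-p->3 2-p->3 3-p->2 3-p->6 4-p->1 5-p->1 6-q->1 6-p->3
step 2: apply R0 at {0↦3, 1↦8, 2↦1, 3↦6}  → |V|=7 |E|=6  E = 0-p->3 2-p->3 3-p->2 4-p->1 5-p->1 6-p->3
step 3: apply R3 at {0↦4, 1↦1}  → |V|=6 |E|=5  E = 0-p->3 2-p->3 3-p->2 5-p->1 6-p->3
step 4: apply R3 at {0↦5, 1↦1}  → |V|=5 |E|=4  E = 0-p->3 2-p->3 3-p->2 6-p->3
step 5: apply R3 at {0↦6, 1↦3}  → |V|=4 |E|=3  E = 0-p->3 2-p->3 3-p->2
normal form: no rule applies after step 5

Answer: 5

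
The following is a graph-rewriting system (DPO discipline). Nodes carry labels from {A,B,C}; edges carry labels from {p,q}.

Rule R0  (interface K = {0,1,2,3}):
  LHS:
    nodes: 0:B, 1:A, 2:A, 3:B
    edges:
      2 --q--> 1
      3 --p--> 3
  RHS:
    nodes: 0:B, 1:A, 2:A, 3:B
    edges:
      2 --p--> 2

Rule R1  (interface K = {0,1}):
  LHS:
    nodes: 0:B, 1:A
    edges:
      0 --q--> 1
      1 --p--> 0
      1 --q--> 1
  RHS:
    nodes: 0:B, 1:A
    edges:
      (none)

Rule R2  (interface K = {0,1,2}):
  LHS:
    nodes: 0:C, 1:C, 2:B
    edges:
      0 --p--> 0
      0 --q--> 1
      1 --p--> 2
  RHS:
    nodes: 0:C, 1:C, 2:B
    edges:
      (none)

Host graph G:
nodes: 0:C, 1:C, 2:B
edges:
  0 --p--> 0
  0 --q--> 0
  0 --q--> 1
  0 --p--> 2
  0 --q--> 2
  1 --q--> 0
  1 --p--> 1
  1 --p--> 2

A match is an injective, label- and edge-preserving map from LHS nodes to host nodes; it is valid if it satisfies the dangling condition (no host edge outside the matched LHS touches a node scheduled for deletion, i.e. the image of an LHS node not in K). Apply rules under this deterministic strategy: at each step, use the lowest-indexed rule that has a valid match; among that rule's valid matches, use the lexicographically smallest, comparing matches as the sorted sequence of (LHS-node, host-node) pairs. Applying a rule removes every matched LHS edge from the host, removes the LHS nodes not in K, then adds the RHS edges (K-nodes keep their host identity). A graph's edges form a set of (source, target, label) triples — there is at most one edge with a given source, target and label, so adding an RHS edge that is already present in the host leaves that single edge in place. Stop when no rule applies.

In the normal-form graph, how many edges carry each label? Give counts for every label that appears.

Answer: q:2

Steps:
start.  V:3 E:8  edges: 0-p->0 0-q->0 0-q->1 0-p->2 0-q->2 1-q->0 1-p->1 1-p->2
1. fire R2 via {0↦0, 1↦1, 2↦2}  →  V:3 E:5  edges: 0-q->0 0-p->2 0-q->2 1-q->0 1-p->1
2. fire R2 via {0↦1, 1↦0, 2↦2}  →  V:3 E:2  edges: 0-q->0 0-q->2
final graph: no rule applies after step 2
NF edges: [(0, 0, 'q'), (0, 2, 'q')]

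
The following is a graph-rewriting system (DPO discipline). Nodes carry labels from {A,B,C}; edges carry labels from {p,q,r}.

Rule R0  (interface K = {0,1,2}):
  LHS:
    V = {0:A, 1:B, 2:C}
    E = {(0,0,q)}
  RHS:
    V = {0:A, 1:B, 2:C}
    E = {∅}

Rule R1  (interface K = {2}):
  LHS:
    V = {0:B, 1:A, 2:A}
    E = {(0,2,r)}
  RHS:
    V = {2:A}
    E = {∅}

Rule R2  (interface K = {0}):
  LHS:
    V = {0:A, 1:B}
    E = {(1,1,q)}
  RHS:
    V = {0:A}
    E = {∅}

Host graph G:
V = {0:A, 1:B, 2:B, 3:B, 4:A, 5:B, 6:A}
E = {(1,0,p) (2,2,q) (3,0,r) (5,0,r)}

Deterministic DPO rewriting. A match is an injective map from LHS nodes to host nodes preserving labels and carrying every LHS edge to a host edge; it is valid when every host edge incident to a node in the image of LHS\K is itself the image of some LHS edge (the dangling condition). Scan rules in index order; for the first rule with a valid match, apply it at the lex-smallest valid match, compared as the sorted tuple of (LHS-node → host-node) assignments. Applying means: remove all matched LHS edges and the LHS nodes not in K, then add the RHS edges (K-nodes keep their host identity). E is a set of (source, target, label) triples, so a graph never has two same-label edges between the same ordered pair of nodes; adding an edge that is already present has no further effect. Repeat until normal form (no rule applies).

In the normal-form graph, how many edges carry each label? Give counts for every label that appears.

start.  V:7 E:4  edges: 1-p->0 2-q->2 3-r->0 5-r->0
1. fire R1 via {0↦3, 1↦4, 2↦0}  →  V:5 E:3  edges: 1-p->0 2-q->2 5-r->0
2. fire R1 via {0↦5, 1↦6, 2↦0}  →  V:3 E:2  edges: 1-p->0 2-q->2
3. fire R2 via {0↦0, 1↦2}  →  V:2 E:1  edges: 1-p->0
normal form: no rule applies after step 3
NF edges: [(1, 0, 'p')]

Answer: p:1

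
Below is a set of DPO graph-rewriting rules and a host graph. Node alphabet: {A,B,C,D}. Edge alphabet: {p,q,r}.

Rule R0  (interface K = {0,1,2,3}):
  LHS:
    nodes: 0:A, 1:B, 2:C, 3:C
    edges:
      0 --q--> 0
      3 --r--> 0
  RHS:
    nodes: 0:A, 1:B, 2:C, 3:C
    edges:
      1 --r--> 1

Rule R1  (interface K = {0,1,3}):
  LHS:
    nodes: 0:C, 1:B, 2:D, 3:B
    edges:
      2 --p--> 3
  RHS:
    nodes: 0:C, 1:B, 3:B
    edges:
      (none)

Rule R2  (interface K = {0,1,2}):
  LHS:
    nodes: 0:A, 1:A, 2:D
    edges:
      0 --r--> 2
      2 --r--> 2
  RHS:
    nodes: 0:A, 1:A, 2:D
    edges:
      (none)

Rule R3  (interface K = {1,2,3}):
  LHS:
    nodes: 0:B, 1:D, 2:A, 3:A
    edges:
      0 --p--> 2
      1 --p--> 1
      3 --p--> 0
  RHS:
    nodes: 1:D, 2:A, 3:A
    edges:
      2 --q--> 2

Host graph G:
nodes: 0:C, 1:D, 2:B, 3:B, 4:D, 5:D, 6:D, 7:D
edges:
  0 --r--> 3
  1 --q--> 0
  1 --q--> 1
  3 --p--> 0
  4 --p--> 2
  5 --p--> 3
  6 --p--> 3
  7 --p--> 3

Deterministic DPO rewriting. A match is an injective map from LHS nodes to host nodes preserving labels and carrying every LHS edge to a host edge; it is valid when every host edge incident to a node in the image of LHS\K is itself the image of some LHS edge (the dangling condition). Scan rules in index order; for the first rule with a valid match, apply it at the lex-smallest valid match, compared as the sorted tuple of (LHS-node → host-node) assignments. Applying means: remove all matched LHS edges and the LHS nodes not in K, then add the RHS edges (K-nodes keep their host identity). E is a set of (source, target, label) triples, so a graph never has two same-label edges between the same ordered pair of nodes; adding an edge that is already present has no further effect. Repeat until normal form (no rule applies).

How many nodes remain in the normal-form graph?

Answer: 4

Steps:
start.  V:8 E:8  edges: 0-r->3 1-q->0 1-q->1 3-p->0 4-p->2 5-p->3 6-p->3 7-p->3
1. fire R1 via {0↦0, 1↦2, 2↦5, 3↦3}  →  V:7 E:7  edges: 0-r->3 1-q->0 1-q->1 3-p->0 4-p->2 6-p->3 7-p->3
2. fire R1 via {0↦0, 1↦2, 2↦6, 3↦3}  →  V:6 E:6  edges: 0-r->3 1-q->0 1-q->1 3-p->0 4-p->2 7-p->3
3. fire R1 via {0↦0, 1↦2, 2↦7, 3↦3}  →  V:5 E:5  edges: 0-r->3 1-q->0 1-q->1 3-p->0 4-p->2
4. fire R1 via {0↦0, 1↦3, 2↦4, 3↦2}  →  V:4 E:4  edges: 0-r->3 1-q->0 1-q->1 3-p->0
halt: no rule applies after step 4
NF nodes: {0:C, 1:D, 2:B, 3:B}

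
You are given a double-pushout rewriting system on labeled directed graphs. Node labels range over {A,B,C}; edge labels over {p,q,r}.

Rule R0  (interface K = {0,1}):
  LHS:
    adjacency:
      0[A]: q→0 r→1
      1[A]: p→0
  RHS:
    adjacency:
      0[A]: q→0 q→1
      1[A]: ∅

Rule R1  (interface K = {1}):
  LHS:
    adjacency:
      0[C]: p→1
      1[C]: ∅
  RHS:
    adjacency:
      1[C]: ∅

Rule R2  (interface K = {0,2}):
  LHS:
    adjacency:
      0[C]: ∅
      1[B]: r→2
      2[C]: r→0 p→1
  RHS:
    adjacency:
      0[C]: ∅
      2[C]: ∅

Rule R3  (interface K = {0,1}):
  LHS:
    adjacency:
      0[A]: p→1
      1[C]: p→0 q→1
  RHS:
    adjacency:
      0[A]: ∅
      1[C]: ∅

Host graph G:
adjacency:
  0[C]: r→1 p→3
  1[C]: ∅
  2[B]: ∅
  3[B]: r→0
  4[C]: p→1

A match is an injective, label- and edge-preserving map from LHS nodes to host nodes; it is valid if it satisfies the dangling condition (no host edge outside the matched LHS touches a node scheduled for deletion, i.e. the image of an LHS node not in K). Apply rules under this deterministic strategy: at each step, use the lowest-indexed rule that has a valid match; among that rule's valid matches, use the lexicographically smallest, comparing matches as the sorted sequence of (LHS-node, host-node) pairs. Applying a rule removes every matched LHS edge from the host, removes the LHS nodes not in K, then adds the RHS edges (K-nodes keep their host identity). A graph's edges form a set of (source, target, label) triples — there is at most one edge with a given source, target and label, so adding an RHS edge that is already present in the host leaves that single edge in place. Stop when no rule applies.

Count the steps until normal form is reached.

initial: |V|=5 |E|=4  E = 0-r->1 0-p->3 3-r->0 4-p->1
step 1: apply R1 at {0↦4, 1↦1}  → |V|=4 |E|=3  E = 0-r->1 0-p->3 3-r->0
step 2: apply R2 at {0↦1, 1↦3, 2↦0}  → |V|=3 |E|=0  E = ∅
final graph: no rule applies after step 2

Answer: 2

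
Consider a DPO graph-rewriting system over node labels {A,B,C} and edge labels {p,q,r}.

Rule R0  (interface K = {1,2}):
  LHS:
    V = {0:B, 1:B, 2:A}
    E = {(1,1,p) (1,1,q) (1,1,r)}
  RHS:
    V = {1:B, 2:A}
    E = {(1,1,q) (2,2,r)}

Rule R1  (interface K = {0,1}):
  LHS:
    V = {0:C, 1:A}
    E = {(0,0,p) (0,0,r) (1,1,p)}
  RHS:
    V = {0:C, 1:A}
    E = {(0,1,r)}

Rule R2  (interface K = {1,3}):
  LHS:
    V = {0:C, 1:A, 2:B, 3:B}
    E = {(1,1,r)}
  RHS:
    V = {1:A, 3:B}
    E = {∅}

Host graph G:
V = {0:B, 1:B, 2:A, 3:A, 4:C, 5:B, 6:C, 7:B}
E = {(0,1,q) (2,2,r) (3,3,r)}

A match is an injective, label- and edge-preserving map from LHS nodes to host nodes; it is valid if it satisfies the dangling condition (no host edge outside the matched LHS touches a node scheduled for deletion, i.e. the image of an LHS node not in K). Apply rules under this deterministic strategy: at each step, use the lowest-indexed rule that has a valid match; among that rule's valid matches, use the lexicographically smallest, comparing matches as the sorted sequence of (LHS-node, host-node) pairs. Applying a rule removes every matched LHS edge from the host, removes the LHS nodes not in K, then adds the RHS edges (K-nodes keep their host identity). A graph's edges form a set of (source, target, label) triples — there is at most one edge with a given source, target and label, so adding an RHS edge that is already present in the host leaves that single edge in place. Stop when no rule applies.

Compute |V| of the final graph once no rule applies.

[0] host  ⇒  8 nodes, 3 edges  {0-q->1 2-r->2 3-r->3}
[1] R2 @ {0↦4, 1↦2, 2↦5, 3↦0}  ⇒  6 nodes, 2 edges  {0-q->1 3-r->3}
[2] R2 @ {0↦6, 1↦3, 2↦7, 3↦0}  ⇒  4 nodes, 1 edges  {0-q->1}
final graph: no rule applies after step 2
NF nodes: {0:B, 1:B, 2:A, 3:A}

Answer: 4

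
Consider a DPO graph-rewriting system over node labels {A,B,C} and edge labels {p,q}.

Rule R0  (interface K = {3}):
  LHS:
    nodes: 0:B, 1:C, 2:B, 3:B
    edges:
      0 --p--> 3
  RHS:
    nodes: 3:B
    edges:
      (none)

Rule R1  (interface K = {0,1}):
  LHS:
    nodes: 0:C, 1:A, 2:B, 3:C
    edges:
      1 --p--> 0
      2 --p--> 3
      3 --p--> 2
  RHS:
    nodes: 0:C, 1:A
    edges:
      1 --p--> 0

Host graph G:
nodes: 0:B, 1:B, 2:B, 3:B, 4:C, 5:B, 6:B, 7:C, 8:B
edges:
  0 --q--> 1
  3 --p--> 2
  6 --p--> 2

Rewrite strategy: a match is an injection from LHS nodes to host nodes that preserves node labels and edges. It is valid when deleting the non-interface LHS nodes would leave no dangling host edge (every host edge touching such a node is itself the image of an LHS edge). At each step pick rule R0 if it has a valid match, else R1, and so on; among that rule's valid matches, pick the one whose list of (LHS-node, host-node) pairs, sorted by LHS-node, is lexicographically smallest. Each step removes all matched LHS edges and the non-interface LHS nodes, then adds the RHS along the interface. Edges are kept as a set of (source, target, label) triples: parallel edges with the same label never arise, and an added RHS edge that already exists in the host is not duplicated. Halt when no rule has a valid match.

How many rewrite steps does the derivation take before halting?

start.  V:9 E:3  edges: 0-q->1 3-p->2 6-p->2
1. fire R0 via {0↦3, 1↦4, 2↦5, 3↦2}  →  V:6 E:2  edges: 0-q->1 6-p->2
2. fire R0 via {0↦6, 1↦7, 2↦8, 3↦2}  →  V:3 E:1  edges: 0-q->1
final graph: no rule applies after step 2

Answer: 2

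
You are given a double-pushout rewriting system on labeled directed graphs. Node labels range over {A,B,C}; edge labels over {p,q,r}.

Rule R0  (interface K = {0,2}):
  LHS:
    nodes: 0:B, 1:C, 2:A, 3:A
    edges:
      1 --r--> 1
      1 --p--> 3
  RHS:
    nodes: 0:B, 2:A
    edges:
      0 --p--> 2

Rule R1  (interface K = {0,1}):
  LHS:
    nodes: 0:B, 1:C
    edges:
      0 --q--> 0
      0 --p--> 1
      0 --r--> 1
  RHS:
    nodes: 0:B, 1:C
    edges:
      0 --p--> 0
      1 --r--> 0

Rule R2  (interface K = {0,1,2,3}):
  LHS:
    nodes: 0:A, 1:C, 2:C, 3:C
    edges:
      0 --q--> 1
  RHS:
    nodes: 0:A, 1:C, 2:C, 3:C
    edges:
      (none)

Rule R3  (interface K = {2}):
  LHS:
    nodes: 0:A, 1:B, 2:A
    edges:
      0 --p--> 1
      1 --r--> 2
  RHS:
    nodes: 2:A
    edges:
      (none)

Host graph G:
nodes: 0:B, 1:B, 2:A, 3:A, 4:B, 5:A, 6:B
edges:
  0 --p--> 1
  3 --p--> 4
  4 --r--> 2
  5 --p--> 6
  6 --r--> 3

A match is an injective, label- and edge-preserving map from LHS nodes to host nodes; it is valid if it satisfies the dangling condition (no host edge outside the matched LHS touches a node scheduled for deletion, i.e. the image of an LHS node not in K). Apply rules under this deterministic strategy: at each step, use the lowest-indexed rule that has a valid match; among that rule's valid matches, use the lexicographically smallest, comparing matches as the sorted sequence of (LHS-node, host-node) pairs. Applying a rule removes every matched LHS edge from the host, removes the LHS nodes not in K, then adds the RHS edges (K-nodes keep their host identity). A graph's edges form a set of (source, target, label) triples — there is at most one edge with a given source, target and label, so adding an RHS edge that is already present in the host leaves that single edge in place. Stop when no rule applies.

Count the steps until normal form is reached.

[0] host  ⇒  7 nodes, 5 edges  {0-p->1 3-p->4 4-r->2 5-p->6 6-r->3}
[1] R3 @ {0↦5, 1↦6, 2↦3}  ⇒  5 nodes, 3 edges  {0-p->1 3-p->4 4-r->2}
[2] R3 @ {0↦3, 1↦4, 2↦2}  ⇒  3 nodes, 1 edges  {0-p->1}
final graph: no rule applies after step 2

Answer: 2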